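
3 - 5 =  - 2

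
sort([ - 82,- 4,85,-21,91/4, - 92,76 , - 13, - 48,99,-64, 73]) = [ - 92, - 82 , - 64 ,  -  48, - 21 , - 13 ,- 4, 91/4,  73,76, 85 , 99 ]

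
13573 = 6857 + 6716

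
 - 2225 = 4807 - 7032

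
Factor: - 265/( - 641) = 5^1 * 53^1*641^( - 1 )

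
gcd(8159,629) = 1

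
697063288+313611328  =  1010674616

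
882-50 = 832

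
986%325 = 11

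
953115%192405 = 183495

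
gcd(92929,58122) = 1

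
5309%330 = 29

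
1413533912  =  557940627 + 855593285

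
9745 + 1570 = 11315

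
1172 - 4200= -3028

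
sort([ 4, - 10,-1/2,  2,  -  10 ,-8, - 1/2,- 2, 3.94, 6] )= [ - 10, - 10 , -8 ,  -  2, - 1/2,-1/2,  2, 3.94, 4 , 6 ] 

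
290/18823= 290/18823 = 0.02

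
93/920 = 93/920=0.10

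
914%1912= 914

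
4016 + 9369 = 13385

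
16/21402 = 8/10701 = 0.00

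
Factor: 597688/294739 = 2^3*7^1 * 13^1*359^(-1)=728/359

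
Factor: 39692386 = 2^1*19846193^1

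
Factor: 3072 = 2^10*3^1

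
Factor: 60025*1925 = 5^4*7^5 *11^1 = 115548125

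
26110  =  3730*7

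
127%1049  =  127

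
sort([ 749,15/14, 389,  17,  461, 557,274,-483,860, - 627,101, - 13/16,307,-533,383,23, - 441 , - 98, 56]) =[ - 627, - 533, - 483, - 441,  -  98, - 13/16,15/14,17, 23, 56,  101 , 274,307,383, 389, 461 , 557, 749,860]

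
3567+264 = 3831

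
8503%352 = 55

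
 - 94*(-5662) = 532228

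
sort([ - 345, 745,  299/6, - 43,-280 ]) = [ - 345, - 280, - 43,  299/6, 745] 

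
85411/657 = 85411/657 = 130.00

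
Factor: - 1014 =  - 2^1*3^1*13^2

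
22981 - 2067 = 20914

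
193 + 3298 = 3491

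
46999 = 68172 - 21173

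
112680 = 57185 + 55495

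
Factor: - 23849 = -7^1*3407^1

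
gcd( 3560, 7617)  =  1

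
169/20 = 169/20 = 8.45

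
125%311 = 125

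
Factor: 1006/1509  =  2^1*  3^ ( - 1 ) =2/3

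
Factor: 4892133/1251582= 2^( - 1 ) * 29^( - 1)*137^1  *7193^( - 1 )*11903^1 = 1630711/417194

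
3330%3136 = 194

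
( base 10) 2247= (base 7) 6360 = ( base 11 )1763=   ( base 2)100011000111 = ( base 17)7d3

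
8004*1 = 8004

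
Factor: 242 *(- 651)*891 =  - 2^1 *3^5 * 7^1*11^3*31^1 = - 140369922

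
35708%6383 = 3793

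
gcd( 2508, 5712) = 12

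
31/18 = 31/18=1.72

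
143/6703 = 143/6703 = 0.02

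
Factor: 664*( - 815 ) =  - 2^3*5^1*83^1 * 163^1 = - 541160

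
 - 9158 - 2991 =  - 12149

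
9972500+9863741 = 19836241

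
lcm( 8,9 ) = 72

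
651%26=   1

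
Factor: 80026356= 2^2 * 3^1*431^1*15473^1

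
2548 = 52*49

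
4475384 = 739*6056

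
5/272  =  5/272 = 0.02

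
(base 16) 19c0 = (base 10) 6592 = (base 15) 1E47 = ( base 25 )ADH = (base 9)10034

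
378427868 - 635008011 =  - 256580143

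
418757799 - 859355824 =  - 440598025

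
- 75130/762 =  - 99 + 154/381=- 98.60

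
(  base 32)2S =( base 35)2M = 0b1011100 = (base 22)44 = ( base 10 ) 92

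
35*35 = 1225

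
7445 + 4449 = 11894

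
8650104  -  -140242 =8790346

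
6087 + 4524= 10611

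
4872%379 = 324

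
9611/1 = 9611 = 9611.00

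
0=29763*0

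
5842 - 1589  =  4253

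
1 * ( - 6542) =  - 6542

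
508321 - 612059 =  - 103738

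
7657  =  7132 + 525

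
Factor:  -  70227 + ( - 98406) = - 3^2*41^1*457^1 = - 168633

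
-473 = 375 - 848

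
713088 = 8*89136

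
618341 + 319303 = 937644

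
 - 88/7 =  - 88/7= -12.57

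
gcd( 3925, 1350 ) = 25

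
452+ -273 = 179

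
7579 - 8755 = -1176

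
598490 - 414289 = 184201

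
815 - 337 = 478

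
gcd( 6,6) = 6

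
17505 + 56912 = 74417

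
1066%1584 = 1066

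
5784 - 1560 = 4224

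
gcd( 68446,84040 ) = 2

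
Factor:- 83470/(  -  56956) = 85/58 =2^( - 1 )*5^1 * 17^1*29^ (-1 )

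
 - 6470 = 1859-8329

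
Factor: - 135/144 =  - 2^(- 4 )*3^1*5^1 = - 15/16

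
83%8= 3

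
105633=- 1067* (  -  99)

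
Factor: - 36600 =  - 2^3* 3^1 * 5^2*61^1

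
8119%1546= 389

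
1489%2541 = 1489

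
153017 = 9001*17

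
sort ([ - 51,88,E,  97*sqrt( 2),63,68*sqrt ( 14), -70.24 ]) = [ - 70.24, - 51, E,63, 88, 97* sqrt( 2),68*sqrt(14 ) ] 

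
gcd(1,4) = 1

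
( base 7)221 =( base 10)113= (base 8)161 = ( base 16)71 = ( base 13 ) 89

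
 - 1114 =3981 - 5095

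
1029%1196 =1029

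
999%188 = 59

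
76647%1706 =1583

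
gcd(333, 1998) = 333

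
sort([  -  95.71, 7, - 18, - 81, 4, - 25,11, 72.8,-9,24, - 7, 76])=[ - 95.71, - 81, - 25,-18, - 9, - 7 , 4,7,11, 24, 72.8, 76 ]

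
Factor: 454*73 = 33142 = 2^1*73^1*227^1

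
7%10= 7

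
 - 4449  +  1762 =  - 2687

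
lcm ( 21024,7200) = 525600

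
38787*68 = 2637516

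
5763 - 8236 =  - 2473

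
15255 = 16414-1159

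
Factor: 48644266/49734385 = 2^1*5^(-1)*11^1 * 31^( - 1)*43^1*51421^1 * 320867^( - 1)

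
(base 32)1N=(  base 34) 1L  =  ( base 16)37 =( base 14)3D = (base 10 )55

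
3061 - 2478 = 583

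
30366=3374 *9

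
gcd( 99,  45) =9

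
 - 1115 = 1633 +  - 2748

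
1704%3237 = 1704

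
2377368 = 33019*72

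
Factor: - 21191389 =  -  43^2*73^1*157^1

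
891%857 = 34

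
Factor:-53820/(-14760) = 299/82 = 2^( - 1)*13^1*23^1*41^( - 1 ) 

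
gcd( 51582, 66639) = 3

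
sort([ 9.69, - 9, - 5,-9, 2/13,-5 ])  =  [  -  9, - 9, - 5, - 5 , 2/13,9.69] 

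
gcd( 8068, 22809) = 1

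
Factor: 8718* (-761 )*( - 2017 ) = 2^1*3^1*761^1*1453^1*2017^1  =  13381580766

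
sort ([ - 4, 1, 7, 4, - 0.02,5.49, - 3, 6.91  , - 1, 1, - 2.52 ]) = [-4, - 3,-2.52, - 1, - 0.02, 1,1, 4,5.49, 6.91, 7 ]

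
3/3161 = 3/3161=0.00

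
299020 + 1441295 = 1740315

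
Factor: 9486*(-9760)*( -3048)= 2^9*3^3*5^1*17^1*31^1*61^1*127^1 = 282194081280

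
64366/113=569+69/113=569.61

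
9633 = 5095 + 4538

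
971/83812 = 971/83812= 0.01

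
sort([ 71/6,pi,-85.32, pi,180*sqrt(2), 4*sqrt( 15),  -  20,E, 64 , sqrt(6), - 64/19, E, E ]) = [ - 85.32, - 20,-64/19, sqrt(6),E, E, E,  pi,pi,71/6,  4 * sqrt( 15 ),64,180*sqrt(2) ]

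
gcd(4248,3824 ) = 8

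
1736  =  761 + 975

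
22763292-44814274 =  - 22050982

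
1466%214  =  182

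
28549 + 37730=66279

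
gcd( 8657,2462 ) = 1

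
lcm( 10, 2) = 10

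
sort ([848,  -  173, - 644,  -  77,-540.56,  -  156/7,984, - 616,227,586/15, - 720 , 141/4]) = [ - 720,-644, - 616, - 540.56, - 173,-77, - 156/7,141/4,586/15,227,848, 984] 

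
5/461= 5/461 = 0.01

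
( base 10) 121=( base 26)4h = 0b1111001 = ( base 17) 72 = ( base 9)144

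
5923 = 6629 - 706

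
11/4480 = 11/4480 = 0.00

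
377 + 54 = 431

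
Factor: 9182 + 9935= 7^1*2731^1 = 19117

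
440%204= 32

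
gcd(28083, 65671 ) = 1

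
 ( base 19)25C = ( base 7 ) 2263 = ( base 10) 829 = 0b1100111101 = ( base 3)1010201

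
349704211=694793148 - 345088937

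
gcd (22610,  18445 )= 595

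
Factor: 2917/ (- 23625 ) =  - 3^ ( - 3)*5^( - 3) *7^ ( - 1)*  2917^1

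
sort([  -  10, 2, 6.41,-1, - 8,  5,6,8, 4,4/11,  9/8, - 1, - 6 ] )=[-10, - 8, - 6,-1, - 1, 4/11, 9/8,2,4, 5, 6, 6.41,8 ] 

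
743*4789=3558227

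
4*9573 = 38292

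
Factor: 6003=3^2*23^1*29^1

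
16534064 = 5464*3026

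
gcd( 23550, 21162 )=6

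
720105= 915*787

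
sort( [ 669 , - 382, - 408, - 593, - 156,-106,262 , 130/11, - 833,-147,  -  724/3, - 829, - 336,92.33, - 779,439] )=[ -833, - 829, - 779, - 593, - 408, - 382, - 336,  -  724/3,-156,  -  147, - 106,  130/11,92.33,262,439, 669]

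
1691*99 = 167409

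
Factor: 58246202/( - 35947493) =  - 2^1*7^3*197^1 * 227^( - 1)* 431^1*158359^( - 1 )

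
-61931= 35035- 96966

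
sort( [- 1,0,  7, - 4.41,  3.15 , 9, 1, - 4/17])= [ - 4.41, - 1, - 4/17,0, 1,3.15,7, 9] 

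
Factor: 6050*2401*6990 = 2^2 * 3^1*5^3*7^4 * 11^2 *233^1 = 101537089500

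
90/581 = 90/581 = 0.15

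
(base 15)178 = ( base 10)338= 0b101010010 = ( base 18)10e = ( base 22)f8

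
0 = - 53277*0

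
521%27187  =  521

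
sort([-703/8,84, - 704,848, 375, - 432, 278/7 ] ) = [- 704 , - 432,  -  703/8 , 278/7,84 , 375 , 848]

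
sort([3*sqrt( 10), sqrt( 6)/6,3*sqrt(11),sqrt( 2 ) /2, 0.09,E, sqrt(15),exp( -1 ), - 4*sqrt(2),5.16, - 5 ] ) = [ - 4 * sqrt ( 2),  -  5, 0.09,exp( - 1 ),sqrt( 6)/6, sqrt( 2)/2, E, sqrt (15),5.16, 3*sqrt( 10 ),3*sqrt(11)]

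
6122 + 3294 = 9416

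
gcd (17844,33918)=6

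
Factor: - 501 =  - 3^1*167^1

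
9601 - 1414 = 8187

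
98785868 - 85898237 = 12887631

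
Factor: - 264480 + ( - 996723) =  - 1261203 = -3^1*239^1*1759^1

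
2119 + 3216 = 5335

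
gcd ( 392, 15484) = 196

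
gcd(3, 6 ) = 3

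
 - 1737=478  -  2215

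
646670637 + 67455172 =714125809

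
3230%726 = 326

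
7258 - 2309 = 4949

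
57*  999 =56943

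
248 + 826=1074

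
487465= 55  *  8863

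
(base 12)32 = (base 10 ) 38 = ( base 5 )123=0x26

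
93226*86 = 8017436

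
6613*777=5138301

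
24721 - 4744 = 19977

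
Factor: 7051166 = 2^1*19^1*185557^1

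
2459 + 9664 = 12123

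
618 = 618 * 1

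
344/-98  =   - 172/49 = - 3.51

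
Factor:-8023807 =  -11^1*29^1* 25153^1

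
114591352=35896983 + 78694369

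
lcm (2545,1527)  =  7635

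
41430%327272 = 41430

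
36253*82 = 2972746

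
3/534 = 1/178= 0.01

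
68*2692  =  183056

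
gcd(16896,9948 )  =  12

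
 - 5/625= - 1 + 124/125 =- 0.01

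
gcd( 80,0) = 80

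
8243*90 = 741870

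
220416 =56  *3936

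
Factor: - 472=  - 2^3*59^1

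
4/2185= 4/2185  =  0.00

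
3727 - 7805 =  - 4078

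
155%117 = 38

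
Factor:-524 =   -  2^2* 131^1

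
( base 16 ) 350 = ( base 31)RB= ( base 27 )14B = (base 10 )848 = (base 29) 107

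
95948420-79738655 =16209765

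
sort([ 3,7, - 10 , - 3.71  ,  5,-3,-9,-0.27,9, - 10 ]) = [-10, - 10,  -  9, - 3.71, - 3, - 0.27,3,5,7,9]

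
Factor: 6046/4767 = 2^1 * 3^(- 1) *7^(  -  1 )*227^( - 1 ) * 3023^1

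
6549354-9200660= - 2651306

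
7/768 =7/768 = 0.01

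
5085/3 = 1695 = 1695.00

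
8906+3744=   12650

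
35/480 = 7/96 = 0.07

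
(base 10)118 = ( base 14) 86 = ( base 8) 166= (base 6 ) 314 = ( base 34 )3G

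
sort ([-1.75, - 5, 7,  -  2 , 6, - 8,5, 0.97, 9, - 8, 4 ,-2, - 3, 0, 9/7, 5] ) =[ - 8,  -  8, - 5 , - 3, - 2, - 2, - 1.75 , 0,0.97, 9/7, 4,5,  5,6, 7, 9]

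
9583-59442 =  -49859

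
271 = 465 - 194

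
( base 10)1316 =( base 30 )1dq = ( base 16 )524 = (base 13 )7a3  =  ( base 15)5cb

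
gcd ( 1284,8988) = 1284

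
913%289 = 46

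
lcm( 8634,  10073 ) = 60438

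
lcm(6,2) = 6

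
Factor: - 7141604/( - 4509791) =2^2*11^( - 2)* 13^( - 1 )*47^( - 1)*61^( - 1 )*1785401^1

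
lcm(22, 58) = 638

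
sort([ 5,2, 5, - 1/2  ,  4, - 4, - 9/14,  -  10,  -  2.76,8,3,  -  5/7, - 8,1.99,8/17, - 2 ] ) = [ - 10, - 8 ,- 4,-2.76, - 2, - 5/7, -9/14,-1/2, 8/17, 1.99, 2,3,4,5, 5,8 ]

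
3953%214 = 101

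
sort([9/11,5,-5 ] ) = [ - 5,9/11,  5 ]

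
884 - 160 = 724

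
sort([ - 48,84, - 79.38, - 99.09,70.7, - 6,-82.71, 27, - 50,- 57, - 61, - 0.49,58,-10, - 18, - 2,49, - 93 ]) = [ - 99.09,-93, -82.71,-79.38, - 61, - 57, - 50, - 48, - 18,-10,-6, - 2, - 0.49,27, 49,58,70.7,84 ]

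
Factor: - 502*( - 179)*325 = 29203850=2^1*5^2*13^1*179^1*251^1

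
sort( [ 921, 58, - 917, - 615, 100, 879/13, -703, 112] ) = [- 917, - 703,-615, 58, 879/13, 100,112, 921 ] 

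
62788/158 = 31394/79=397.39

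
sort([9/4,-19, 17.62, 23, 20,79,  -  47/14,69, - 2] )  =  [ - 19, - 47/14, - 2,9/4,17.62,20,23, 69, 79 ] 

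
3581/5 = 716 + 1/5   =  716.20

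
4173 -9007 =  - 4834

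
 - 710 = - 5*142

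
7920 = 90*88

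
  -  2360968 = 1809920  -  4170888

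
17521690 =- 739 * ( - 23710)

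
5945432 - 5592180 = 353252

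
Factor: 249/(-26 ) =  - 2^(-1 )*3^1*13^( - 1) * 83^1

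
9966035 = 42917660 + -32951625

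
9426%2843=897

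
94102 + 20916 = 115018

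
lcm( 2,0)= 0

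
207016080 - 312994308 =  - 105978228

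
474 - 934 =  - 460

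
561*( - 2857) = - 1602777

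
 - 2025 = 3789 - 5814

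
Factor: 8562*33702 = 288556524 =2^2*3^2*41^1  *  137^1*1427^1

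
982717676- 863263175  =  119454501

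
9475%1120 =515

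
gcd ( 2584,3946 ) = 2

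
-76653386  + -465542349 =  -542195735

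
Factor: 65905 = 5^1*7^2*269^1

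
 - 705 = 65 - 770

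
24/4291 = 24/4291 = 0.01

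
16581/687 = 5527/229  =  24.14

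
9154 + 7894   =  17048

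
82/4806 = 41/2403 = 0.02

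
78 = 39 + 39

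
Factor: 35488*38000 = 2^9 * 5^3 * 19^1*1109^1 = 1348544000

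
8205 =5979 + 2226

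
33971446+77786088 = 111757534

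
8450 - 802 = 7648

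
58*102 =5916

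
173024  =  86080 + 86944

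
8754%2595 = 969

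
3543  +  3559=7102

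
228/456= 1/2 = 0.50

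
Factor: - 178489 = - 178489^1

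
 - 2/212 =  - 1 + 105/106 =- 0.01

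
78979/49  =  78979/49 = 1611.82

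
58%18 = 4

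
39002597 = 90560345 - 51557748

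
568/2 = 284 = 284.00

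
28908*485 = 14020380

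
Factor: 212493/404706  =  70831/134902 = 2^( - 1 )*37^ ( - 1)*193^1*367^1*1823^( - 1) 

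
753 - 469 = 284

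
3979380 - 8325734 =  - 4346354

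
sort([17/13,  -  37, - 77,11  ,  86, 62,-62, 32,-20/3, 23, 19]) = [ - 77, - 62,  -  37, - 20/3, 17/13,11, 19,23, 32,62,86 ] 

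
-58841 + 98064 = 39223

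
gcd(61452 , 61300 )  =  4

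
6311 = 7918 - 1607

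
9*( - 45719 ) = - 411471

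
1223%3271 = 1223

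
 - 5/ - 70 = 1/14=0.07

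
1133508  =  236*4803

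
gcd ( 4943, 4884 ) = 1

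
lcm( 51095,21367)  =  1175185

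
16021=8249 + 7772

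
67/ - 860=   -1 + 793/860 = - 0.08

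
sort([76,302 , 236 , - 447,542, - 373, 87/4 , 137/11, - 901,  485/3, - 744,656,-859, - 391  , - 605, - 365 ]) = [ -901, -859, - 744,-605, - 447 , - 391, - 373, - 365,  137/11, 87/4,76,485/3,236, 302, 542, 656 ] 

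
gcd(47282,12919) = 1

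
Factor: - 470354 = - 2^1*235177^1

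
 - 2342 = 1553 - 3895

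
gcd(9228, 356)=4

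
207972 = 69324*3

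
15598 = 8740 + 6858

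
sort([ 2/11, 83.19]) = [ 2/11, 83.19 ]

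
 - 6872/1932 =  - 4 + 214/483 = - 3.56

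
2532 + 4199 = 6731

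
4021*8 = 32168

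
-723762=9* ( - 80418)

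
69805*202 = 14100610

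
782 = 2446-1664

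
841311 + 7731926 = 8573237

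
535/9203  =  535/9203 = 0.06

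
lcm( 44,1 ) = 44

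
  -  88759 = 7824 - 96583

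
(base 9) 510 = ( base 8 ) 636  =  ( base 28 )EM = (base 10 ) 414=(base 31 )DB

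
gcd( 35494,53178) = 2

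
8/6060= 2/1515 = 0.00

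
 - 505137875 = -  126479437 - 378658438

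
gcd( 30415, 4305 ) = 35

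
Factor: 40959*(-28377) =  - 3^6*37^1*41^1*1051^1 = - 1162293543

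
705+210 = 915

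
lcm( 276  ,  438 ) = 20148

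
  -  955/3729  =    -  955/3729 = -0.26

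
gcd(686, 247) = 1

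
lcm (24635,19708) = 98540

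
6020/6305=1204/1261 = 0.95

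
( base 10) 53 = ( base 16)35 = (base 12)45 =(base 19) 2f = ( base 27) 1Q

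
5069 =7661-2592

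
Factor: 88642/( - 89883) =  - 2^1*3^( - 3 )*23^1*41^1*47^1*3329^( - 1)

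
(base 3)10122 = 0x62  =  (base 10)98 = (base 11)8A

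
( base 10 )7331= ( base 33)6o5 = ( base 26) alp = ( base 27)A1E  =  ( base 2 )1110010100011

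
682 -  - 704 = 1386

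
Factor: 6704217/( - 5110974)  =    -  744913/567886 = - 2^( - 1)*11^(-1)* 13^1*83^( - 1 )*311^(  -  1 )*57301^1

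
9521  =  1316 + 8205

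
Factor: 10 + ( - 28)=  - 18 = - 2^1*3^2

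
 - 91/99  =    -  1 + 8/99 =-0.92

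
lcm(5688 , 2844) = 5688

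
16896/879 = 5632/293 = 19.22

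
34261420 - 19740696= 14520724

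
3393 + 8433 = 11826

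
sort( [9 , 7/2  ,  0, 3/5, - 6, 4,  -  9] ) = [-9, - 6, 0,3/5, 7/2,4, 9]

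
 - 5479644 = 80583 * ( -68)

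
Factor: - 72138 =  - 2^1 * 3^1*11^1*1093^1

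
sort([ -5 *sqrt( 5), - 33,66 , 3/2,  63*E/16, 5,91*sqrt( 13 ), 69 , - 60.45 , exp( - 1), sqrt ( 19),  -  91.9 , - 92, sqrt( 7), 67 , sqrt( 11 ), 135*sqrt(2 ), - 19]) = [  -  92, - 91.9, - 60.45,-33, - 19,-5*sqrt( 5), exp ( - 1 ),3/2, sqrt( 7 ) , sqrt( 11), sqrt( 19 ) , 5, 63*E/16,66,67,69, 135*sqrt( 2 ), 91*sqrt(13)]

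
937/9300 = 937/9300=   0.10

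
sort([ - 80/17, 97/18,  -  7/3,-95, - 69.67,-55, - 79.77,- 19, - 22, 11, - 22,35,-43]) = [-95, - 79.77, - 69.67,- 55, - 43, - 22, - 22 ,-19,-80/17, -7/3,97/18,  11, 35 ]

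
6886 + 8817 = 15703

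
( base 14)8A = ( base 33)3N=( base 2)1111010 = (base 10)122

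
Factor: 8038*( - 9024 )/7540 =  - 2^5 * 3^1*5^( - 1 ) * 13^( - 1)*29^( - 1 )*  47^1*4019^1 = - 18133728/1885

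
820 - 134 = 686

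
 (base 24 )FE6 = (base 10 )8982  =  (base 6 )105330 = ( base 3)110022200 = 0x2316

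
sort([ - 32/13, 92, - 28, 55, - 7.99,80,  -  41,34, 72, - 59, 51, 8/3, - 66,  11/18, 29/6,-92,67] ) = [-92,-66 , - 59, - 41, - 28, - 7.99, - 32/13,11/18, 8/3,  29/6,34, 51,55,  67,72, 80,  92 ] 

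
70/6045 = 14/1209 = 0.01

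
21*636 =13356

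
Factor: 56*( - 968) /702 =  - 2^5 * 3^(-3)*7^1*11^2*13^( - 1)= - 27104/351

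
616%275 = 66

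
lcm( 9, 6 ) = 18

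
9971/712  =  14 + 3/712 = 14.00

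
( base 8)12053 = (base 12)2ba3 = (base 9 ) 7066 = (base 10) 5163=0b1010000101011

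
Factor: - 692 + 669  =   - 23^1 = -  23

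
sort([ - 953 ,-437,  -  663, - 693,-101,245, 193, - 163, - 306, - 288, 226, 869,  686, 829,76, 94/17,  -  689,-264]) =[ - 953, - 693,  -  689,-663, - 437, - 306,-288,-264,-163, - 101, 94/17 , 76, 193,226,245, 686,829,869 ]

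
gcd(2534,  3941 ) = 7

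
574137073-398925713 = 175211360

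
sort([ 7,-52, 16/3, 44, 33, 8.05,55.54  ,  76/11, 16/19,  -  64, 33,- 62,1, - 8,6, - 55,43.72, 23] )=[ - 64, - 62 ,-55,-52, - 8,16/19,1, 16/3,6, 76/11, 7, 8.05 , 23, 33, 33 , 43.72, 44, 55.54]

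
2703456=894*3024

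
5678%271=258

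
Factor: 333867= 3^1 * 109^1*1021^1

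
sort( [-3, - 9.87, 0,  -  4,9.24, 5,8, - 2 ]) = [ - 9.87,-4, - 3,- 2, 0  ,  5,8,  9.24 ]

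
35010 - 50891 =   -  15881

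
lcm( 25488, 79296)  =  713664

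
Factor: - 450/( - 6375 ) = 6/85 = 2^1*3^1*5^(-1 )*17^( - 1 ) 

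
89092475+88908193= 178000668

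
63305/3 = 63305/3 =21101.67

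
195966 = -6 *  ( - 32661)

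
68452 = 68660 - 208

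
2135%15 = 5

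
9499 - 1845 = 7654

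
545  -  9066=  - 8521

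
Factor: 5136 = 2^4*3^1*107^1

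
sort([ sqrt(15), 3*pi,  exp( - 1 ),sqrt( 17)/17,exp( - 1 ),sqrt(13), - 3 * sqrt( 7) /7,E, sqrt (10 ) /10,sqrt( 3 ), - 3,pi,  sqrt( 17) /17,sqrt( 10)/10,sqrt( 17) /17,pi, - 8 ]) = [ - 8, - 3, - 3*sqrt(7) /7, sqrt (17 )/17,sqrt( 17 ) /17,  sqrt( 17) /17,  sqrt (10)/10,sqrt( 10)/10, exp(-1) , exp( - 1 ),sqrt( 3), E,pi,pi,sqrt( 13),sqrt( 15),3*pi ]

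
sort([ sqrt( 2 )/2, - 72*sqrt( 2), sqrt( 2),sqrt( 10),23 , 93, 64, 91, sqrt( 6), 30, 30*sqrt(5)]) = [ - 72*sqrt(2), sqrt(2)/2, sqrt( 2), sqrt(6), sqrt(10), 23,30, 64,  30*sqrt(5), 91, 93 ]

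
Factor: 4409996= 2^2*1049^1 *1051^1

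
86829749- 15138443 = 71691306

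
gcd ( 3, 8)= 1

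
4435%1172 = 919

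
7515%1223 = 177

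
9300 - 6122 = 3178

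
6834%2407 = 2020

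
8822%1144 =814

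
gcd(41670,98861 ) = 1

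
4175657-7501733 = -3326076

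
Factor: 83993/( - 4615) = - 5^( - 1)*7^1*13^1=- 91/5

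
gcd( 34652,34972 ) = 4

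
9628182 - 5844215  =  3783967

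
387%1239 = 387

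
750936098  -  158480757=592455341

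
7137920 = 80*89224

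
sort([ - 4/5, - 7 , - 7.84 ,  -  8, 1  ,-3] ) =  [ - 8,-7.84, - 7, - 3, - 4/5, 1]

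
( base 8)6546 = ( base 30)3oa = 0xd66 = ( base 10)3430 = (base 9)4631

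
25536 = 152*168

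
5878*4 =23512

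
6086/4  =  3043/2 = 1521.50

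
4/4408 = 1/1102 = 0.00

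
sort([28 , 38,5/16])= [ 5/16 , 28, 38] 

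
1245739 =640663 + 605076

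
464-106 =358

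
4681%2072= 537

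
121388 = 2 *60694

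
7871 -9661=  - 1790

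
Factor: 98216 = 2^3*12277^1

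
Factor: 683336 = 2^3*229^1*373^1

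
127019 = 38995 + 88024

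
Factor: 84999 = 3^1 * 29^1*  977^1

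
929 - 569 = 360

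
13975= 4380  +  9595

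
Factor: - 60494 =  -  2^1 * 7^1 * 29^1 * 149^1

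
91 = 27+64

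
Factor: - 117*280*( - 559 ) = 2^3*3^2 * 5^1 * 7^1*13^2*43^1 = 18312840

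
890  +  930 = 1820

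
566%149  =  119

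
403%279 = 124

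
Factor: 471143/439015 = 5^( - 1 )*19^1*137^1 * 181^1*87803^( - 1) 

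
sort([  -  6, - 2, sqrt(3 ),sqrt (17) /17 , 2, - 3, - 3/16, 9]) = [ - 6,-3 , - 2,-3/16, sqrt(17 ) /17, sqrt(3),2,9]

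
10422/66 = 157 + 10/11=157.91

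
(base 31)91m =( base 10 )8702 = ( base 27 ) BP8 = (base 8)20776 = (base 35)73m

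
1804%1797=7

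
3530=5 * 706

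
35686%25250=10436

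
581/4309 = 581/4309 = 0.13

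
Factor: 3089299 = 59^1*52361^1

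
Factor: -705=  - 3^1 *5^1*47^1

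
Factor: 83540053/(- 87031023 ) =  - 3^( - 1 )*233^1* 358541^1 *29010341^(  -  1)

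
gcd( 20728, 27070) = 2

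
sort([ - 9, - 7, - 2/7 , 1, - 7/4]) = [ - 9,-7,-7/4,-2/7,1]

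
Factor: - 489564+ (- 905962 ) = -2^1*11^1*229^1*277^1  =  - 1395526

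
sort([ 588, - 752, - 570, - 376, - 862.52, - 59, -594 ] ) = [-862.52, - 752,  -  594, - 570, - 376 ,- 59,588 ] 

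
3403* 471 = 1602813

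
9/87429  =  3/29143 =0.00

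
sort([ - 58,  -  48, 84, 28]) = [  -  58, - 48,  28, 84]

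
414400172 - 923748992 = -509348820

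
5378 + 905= 6283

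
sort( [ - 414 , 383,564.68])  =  [ - 414 , 383,564.68 ]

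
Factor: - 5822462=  - 2^1 * 719^1*4049^1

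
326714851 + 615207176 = 941922027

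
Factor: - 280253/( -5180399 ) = 7^( - 1 ) * 659^(- 1 )*1123^( - 1) * 280253^1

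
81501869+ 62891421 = 144393290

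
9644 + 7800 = 17444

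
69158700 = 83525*828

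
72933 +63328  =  136261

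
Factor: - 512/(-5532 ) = 128/1383 = 2^7 * 3^ (  -  1)*461^(  -  1 ) 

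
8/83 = 8/83 = 0.10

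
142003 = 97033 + 44970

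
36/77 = 36/77= 0.47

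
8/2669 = 8/2669= 0.00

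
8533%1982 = 605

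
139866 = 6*23311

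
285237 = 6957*41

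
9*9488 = 85392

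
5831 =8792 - 2961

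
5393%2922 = 2471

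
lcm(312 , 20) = 1560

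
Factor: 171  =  3^2*19^1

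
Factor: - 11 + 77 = 2^1*3^1*11^1 = 66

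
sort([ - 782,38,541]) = [ - 782,  38,541 ] 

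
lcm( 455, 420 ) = 5460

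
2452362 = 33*74314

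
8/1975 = 8/1975 =0.00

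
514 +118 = 632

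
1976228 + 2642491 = 4618719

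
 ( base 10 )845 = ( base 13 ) 500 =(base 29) 104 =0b1101001101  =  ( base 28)125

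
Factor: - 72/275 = -2^3*3^2 * 5^( - 2)*11^( - 1) 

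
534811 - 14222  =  520589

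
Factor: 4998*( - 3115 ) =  - 2^1*3^1* 5^1*7^3*17^1*89^1= -15568770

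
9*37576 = 338184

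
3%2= 1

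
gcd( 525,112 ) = 7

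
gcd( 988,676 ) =52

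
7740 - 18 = 7722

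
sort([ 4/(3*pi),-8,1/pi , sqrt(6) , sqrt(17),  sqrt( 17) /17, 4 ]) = [ - 8 , sqrt (17 ) /17,1/pi,4/( 3*pi) , sqrt(6 ),4,sqrt (17) ] 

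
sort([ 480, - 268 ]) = [-268,480]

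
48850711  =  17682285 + 31168426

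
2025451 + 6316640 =8342091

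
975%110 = 95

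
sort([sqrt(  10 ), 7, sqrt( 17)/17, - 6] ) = [  -  6,sqrt( 17 )/17, sqrt( 10 ), 7 ]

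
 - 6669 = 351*( - 19) 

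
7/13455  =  7/13455 = 0.00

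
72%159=72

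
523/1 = 523= 523.00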